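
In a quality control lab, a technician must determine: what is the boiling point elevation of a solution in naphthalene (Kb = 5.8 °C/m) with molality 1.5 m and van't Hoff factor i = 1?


ΔTb = Kb × m × i
= 5.8 × 1.5 × 1
= 8.7 °C

8.7 °C


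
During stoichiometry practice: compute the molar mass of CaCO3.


M(CaCO3) = 1×40.08 + 1×12.01 + 3×16.0
= 40.08 + 12.01 + 48.0
= 100.09 g/mol

100.09 g/mol


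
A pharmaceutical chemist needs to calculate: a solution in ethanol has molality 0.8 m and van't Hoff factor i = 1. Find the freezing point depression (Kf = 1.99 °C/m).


ΔTf = Kf × m × i
= 1.99 × 0.8 × 1
= 1.592 °C

1.592 °C


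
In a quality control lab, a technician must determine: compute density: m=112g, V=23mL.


ρ = mass/volume
= 112/23
= 4.87 g/mL

4.87 g/mL


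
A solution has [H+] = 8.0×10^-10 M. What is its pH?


pH = -log10([H+]) = -log10(8.0×10^-10)
= 10 - log10(8.0)
= 10 - 0.9
= 9.1

9.1


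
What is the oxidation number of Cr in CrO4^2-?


x + 4(-2) = -2, so x = +6
Oxidation number: +6

+6


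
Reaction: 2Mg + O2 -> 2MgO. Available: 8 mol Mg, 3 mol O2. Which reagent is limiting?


Mole ratio available / coefficient:
  Mg: 8/2 = 4.000
  O2: 3/1 = 3.000
Smaller ratio is limiting.

O2


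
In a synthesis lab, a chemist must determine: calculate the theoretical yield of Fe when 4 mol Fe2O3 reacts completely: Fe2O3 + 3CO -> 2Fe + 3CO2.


Mole ratio Fe:Fe2O3 = 2:1
n(Fe) = 4 × 2/1 = 8.000 mol
mass = 8.000 × 55.85 = 446.8 g

446.8 g


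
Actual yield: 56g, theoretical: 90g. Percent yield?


% yield = actual/theoretical × 100
= 56/90 × 100
= 62.22%

62.22%


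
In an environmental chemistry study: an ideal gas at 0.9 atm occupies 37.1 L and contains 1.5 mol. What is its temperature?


PV = nRT  (R = 0.08206 L·atm/(mol·K))
T = PV/(nR) = 0.9×37.1/(1.5×0.08206)
= 33.39/0.123090
= 271.26 K

271.26 K


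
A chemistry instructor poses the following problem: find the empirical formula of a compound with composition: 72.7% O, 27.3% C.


Assume 100 g sample. Moles of each element:
  O: 72.7/16.0 = 4.544 mol
  C: 27.3/12.01 = 2.273 mol
Divide by smallest (2.273):
  O: 4.544/2.273 = 2.0
  C: 2.273/2.273 = 1.0
Empirical formula: CO2

CO2


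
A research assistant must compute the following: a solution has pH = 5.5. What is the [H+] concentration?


[H+] = 10^(-pH) = 10^(-5.5)
= 3.16×10^-6 M

3.16×10^-6 M


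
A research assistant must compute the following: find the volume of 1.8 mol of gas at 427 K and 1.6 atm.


PV = nRT  (R = 0.08206 L·atm/(mol·K))
V = nRT/P = 1.8×0.08206×427/1.6
= 39.42 L

39.42 L


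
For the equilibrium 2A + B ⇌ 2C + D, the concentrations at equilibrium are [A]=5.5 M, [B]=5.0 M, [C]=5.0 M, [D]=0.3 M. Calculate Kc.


Kc = [C]^2[D]/([A]^2[B])
= (5.0^2 × 0.3^1)/(5.5^2 × 5.0^1)
= 7.5/151.25
= 0.04959

0.04959


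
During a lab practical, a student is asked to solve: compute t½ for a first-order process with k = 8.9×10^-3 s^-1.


t½ = ln2/k = 0.693147/(8.9×10^-3 s^-1)
= 77.88 s

77.88 s


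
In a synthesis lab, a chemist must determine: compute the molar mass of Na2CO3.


M(Na2CO3) = 2×22.99 + 1×12.01 + 3×16.0
= 45.98 + 12.01 + 48.0
= 105.99 g/mol

105.99 g/mol


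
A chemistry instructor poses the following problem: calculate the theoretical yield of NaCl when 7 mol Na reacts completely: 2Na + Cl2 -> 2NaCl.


Mole ratio NaCl:Na = 2:2
n(NaCl) = 7 × 2/2 = 7.000 mol
mass = 7.000 × 58.44 = 409.08 g

409.08 g


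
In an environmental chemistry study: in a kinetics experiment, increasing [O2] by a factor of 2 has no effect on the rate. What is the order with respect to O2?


rate ∝ [O2]^n
rate ∝ [O2]^0
Order in O2: 0

0


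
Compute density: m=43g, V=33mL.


ρ = mass/volume
= 43/33
= 1.303 g/mL

1.303 g/mL


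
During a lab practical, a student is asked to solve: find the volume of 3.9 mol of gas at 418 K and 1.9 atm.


PV = nRT  (R = 0.08206 L·atm/(mol·K))
V = nRT/P = 3.9×0.08206×418/1.9
= 70.407 L

70.407 L


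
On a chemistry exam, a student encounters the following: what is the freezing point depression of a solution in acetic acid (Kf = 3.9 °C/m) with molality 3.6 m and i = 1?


ΔTf = Kf × m × i
= 3.9 × 3.6 × 1
= 14.04 °C

14.04 °C


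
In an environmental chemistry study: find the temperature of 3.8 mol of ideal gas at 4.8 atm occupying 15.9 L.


PV = nRT  (R = 0.08206 L·atm/(mol·K))
T = PV/(nR) = 4.8×15.9/(3.8×0.08206)
= 76.32/0.311828
= 244.75 K

244.75 K


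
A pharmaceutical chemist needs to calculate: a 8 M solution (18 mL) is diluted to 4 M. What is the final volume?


C1V1 = C2V2
8 × 18 = 4 × V2
V2 = 144/4 = 36.0 mL

36.0 mL


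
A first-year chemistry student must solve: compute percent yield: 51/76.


% yield = actual/theoretical × 100
= 51/76 × 100
= 67.11%

67.11%


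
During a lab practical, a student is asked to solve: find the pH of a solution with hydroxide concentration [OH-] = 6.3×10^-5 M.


pOH = -log10([OH-]) = -log10(6.3×10^-5)
= 5 - log10(6.3) = 4.2
pH = 14 - pOH = 14 - 4.2 = 9.8

9.8


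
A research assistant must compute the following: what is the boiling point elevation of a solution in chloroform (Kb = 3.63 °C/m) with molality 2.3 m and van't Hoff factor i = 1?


ΔTb = Kb × m × i
= 3.63 × 2.3 × 1
= 8.349 °C

8.349 °C


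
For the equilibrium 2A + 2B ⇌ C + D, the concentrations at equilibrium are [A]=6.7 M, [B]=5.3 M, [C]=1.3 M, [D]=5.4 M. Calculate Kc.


Kc = [C][D]/([A]^2[B]^2)
= (1.3^1 × 5.4^1)/(6.7^2 × 5.3^2)
= 7.02/1260.9601
= 0.005567

0.005567


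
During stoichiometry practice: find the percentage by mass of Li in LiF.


M(LiF) = 1×6.94 + 1×19.0 = 25.94 g/mol
Mass of Li = 1 × 6.94 = 6.94 g/mol
% Li = 6.94/25.94 × 100 = 26.75%

26.75%


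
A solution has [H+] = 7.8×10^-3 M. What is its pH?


pH = -log10([H+]) = -log10(7.8×10^-3)
= 3 - log10(7.8)
= 3 - 0.89
= 2.11

2.11


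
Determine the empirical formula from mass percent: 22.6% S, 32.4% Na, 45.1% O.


Assume 100 g sample. Moles of each element:
  S: 22.6/32.07 = 0.705 mol
  Na: 32.4/22.99 = 1.409 mol
  O: 45.1/16.0 = 2.819 mol
Divide by smallest (0.705):
  S: 0.705/0.705 = 1.0
  Na: 1.409/0.705 = 2.0
  O: 2.819/0.705 = 4.0
Empirical formula: Na2SO4

Na2SO4


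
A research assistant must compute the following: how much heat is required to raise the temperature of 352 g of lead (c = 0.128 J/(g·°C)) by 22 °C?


q = mcΔT = 352 × 0.128 × 22
= 991.23 J

991.23 J


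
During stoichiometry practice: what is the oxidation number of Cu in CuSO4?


Sulfate is -2, so Cu = +2
Oxidation number: +2

+2


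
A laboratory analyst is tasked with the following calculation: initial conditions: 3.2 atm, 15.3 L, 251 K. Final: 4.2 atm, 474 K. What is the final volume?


P1V1/T1 = P2V2/T2
V2 = P1V1T2/(T1P2)
= 3.2×15.3×474/(251×4.2)
= 22.014 L

22.014 L


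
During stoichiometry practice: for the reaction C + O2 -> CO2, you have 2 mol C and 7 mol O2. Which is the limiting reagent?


Mole ratio available / coefficient:
  C: 2/1 = 2.000
  O2: 7/1 = 7.000
Smaller ratio is limiting.

C


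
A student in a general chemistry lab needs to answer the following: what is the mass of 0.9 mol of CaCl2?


M(CaCl2) = 110.98 g/mol
mass = n × M = 0.9 × 110.98 = 99.88 g

99.88 g


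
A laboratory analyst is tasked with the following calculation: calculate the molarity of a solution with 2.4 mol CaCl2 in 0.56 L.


M = n/V = 2.4/0.56 = 4.286 mol/L

4.286 M


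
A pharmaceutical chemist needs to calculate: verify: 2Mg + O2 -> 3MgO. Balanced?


Equation: 2Mg + O2 -> 3MgO
Check atoms: Mg: 2≠3, O: 2≠3
Not balanced

No, not balanced


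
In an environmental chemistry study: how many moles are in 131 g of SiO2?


M(SiO2) = 60.09 g/mol
n = mass/M = 131/60.09 = 2.1801 mol

2.1801 mol


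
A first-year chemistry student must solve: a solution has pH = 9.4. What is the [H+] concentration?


[H+] = 10^(-pH) = 10^(-9.4)
= 3.98×10^-10 M

3.98×10^-10 M


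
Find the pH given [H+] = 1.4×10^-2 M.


pH = -log10([H+]) = -log10(1.4×10^-2)
= 2 - log10(1.4)
= 2 - 0.15
= 1.85

1.85


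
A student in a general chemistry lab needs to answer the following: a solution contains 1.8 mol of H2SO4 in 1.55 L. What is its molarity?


M = n/V = 1.8/1.55 = 1.161 mol/L

1.161 M


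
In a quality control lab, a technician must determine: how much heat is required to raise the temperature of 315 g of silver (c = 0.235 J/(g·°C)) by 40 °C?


q = mcΔT = 315 × 0.235 × 40
= 2961.00 J

2961.00 J


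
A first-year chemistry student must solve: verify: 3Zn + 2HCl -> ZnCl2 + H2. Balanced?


Equation: 3Zn + 2HCl -> ZnCl2 + H2
Check atoms: Cl: 2=2, H: 2=2, Zn: 3≠1
Not balanced

No, not balanced


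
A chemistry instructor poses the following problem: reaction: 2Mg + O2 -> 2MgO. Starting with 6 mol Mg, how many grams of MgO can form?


Mole ratio MgO:Mg = 2:2
n(MgO) = 6 × 2/2 = 6.000 mol
mass = 6.000 × 40.31 = 241.86 g

241.86 g


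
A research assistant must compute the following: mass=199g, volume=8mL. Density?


ρ = mass/volume
= 199/8
= 24.875 g/mL

24.875 g/mL


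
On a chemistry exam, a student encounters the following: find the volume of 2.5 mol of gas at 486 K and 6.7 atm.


PV = nRT  (R = 0.08206 L·atm/(mol·K))
V = nRT/P = 2.5×0.08206×486/6.7
= 14.881 L

14.881 L


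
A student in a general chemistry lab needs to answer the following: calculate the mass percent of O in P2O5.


M(P2O5) = 2×30.97 + 5×16.0 = 141.94 g/mol
Mass of O = 5 × 16.0 = 80.00 g/mol
% O = 80.00/141.94 × 100 = 56.36%

56.36%


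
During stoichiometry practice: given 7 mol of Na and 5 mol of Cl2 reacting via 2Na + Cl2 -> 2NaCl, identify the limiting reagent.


Mole ratio available / coefficient:
  Na: 7/2 = 3.500
  Cl2: 5/1 = 5.000
Smaller ratio is limiting.

Na


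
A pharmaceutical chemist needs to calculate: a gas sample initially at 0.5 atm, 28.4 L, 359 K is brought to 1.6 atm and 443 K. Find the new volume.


P1V1/T1 = P2V2/T2
V2 = P1V1T2/(T1P2)
= 0.5×28.4×443/(359×1.6)
= 10.952 L

10.952 L


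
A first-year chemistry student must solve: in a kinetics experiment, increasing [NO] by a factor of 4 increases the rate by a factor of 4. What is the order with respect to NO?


rate ∝ [NO]^n
4^n = 4 → n = 1
Order in NO: 1

1


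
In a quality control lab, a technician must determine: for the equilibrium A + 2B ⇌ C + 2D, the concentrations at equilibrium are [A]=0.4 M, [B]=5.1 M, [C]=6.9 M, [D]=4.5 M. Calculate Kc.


Kc = [C][D]^2/([A][B]^2)
= (6.9^1 × 4.5^2)/(0.4^1 × 5.1^2)
= 139.725/10.404
= 13.43

13.43


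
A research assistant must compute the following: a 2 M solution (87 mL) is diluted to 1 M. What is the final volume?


C1V1 = C2V2
2 × 87 = 1 × V2
V2 = 174/1 = 174.0 mL

174.0 mL


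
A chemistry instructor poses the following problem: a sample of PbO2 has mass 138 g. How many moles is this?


M(PbO2) = 239.2 g/mol
n = mass/M = 138/239.2 = 0.5769 mol

0.5769 mol


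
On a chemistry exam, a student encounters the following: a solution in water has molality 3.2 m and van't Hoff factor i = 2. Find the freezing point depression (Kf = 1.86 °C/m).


ΔTf = Kf × m × i
= 1.86 × 3.2 × 2
= 11.904 °C

11.904 °C


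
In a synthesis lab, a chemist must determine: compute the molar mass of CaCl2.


M(CaCl2) = 1×40.08 + 2×35.45
= 40.08 + 70.9
= 110.98 g/mol

110.98 g/mol


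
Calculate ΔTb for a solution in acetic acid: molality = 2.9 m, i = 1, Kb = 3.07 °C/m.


ΔTb = Kb × m × i
= 3.07 × 2.9 × 1
= 8.903 °C

8.903 °C


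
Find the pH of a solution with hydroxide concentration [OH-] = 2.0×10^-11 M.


pOH = -log10([OH-]) = -log10(2.0×10^-11)
= 11 - log10(2.0) = 10.7
pH = 14 - pOH = 14 - 10.7 = 3.3

3.3


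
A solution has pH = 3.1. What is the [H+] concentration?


[H+] = 10^(-pH) = 10^(-3.1)
= 7.94×10^-4 M

7.94×10^-4 M


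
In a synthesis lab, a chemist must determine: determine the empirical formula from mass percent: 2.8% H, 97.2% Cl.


Assume 100 g sample. Moles of each element:
  H: 2.8/1.008 = 2.778 mol
  Cl: 97.2/35.45 = 2.742 mol
Divide by smallest (2.742):
  H: 2.778/2.742 = 1.01
  Cl: 2.742/2.742 = 1.0
Empirical formula: HCl

HCl


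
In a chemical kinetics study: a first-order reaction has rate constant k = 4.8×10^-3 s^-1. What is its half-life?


t½ = ln2/k = 0.693147/(4.8×10^-3 s^-1)
= 144.4 s

144.4 s


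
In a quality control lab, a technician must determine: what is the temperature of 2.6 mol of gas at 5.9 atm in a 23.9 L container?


PV = nRT  (R = 0.08206 L·atm/(mol·K))
T = PV/(nR) = 5.9×23.9/(2.6×0.08206)
= 141.01/0.213356
= 660.91 K

660.91 K


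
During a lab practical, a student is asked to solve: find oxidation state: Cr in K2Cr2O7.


2(+1) + 2x + 7(-2) = 0, so x = +6
Oxidation number: +6

+6


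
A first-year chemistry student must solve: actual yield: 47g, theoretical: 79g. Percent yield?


% yield = actual/theoretical × 100
= 47/79 × 100
= 59.49%

59.49%


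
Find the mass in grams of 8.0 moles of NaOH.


M(NaOH) = 40.0 g/mol
mass = n × M = 8.0 × 40.0 = 320.00 g

320.00 g


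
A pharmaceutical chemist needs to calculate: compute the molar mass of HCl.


M(HCl) = 1×1.008 + 1×35.45
= 1.01 + 35.45
= 36.46 g/mol

36.46 g/mol


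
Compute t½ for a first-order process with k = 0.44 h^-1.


t½ = ln2/k = 0.693147/(0.44 h^-1)
= 1.575 h

1.575 h


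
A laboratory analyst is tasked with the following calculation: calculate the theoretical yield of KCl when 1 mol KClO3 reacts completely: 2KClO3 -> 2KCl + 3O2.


Mole ratio KCl:KClO3 = 2:2
n(KCl) = 1 × 2/2 = 1.000 mol
mass = 1.000 × 74.55 = 74.55 g

74.55 g


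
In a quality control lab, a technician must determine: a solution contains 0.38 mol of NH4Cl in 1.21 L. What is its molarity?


M = n/V = 0.38/1.21 = 0.314 mol/L

0.314 M


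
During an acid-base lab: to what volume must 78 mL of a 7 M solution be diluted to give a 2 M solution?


C1V1 = C2V2
7 × 78 = 2 × V2
V2 = 546/2 = 273.0 mL

273.0 mL


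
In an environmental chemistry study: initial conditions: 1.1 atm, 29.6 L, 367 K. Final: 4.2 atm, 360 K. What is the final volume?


P1V1/T1 = P2V2/T2
V2 = P1V1T2/(T1P2)
= 1.1×29.6×360/(367×4.2)
= 7.605 L

7.605 L


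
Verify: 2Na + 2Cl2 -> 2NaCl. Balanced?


Equation: 2Na + 2Cl2 -> 2NaCl
Check atoms: Cl: 4≠2, Na: 2=2
Not balanced

No, not balanced


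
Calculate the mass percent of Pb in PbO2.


M(PbO2) = 1×207.2 + 2×16.0 = 239.20 g/mol
Mass of Pb = 1 × 207.2 = 207.20 g/mol
% Pb = 207.20/239.20 × 100 = 86.62%

86.62%


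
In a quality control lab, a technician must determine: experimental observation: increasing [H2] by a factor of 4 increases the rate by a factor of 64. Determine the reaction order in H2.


rate ∝ [H2]^n
4^n = 64 → n = 3
Order in H2: 3

3


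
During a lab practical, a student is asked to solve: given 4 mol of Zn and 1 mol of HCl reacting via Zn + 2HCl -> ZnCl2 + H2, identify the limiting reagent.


Mole ratio available / coefficient:
  Zn: 4/1 = 4.000
  HCl: 1/2 = 0.500
Smaller ratio is limiting.

HCl


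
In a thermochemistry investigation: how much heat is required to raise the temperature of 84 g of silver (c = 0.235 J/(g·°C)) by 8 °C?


q = mcΔT = 84 × 0.235 × 8
= 157.92 J

157.92 J


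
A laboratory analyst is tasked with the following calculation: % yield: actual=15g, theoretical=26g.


% yield = actual/theoretical × 100
= 15/26 × 100
= 57.69%

57.69%


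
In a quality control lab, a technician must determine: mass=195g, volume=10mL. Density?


ρ = mass/volume
= 195/10
= 19.5 g/mL

19.5 g/mL


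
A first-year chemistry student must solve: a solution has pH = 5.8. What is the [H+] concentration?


[H+] = 10^(-pH) = 10^(-5.8)
= 1.58×10^-6 M

1.58×10^-6 M


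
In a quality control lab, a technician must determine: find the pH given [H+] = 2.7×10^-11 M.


pH = -log10([H+]) = -log10(2.7×10^-11)
= 11 - log10(2.7)
= 11 - 0.43
= 10.57

10.57


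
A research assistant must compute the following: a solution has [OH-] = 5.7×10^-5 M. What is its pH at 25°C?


pOH = -log10([OH-]) = -log10(5.7×10^-5)
= 5 - log10(5.7) = 4.24
pH = 14 - pOH = 14 - 4.24 = 9.76

9.76


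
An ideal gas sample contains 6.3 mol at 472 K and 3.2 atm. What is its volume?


PV = nRT  (R = 0.08206 L·atm/(mol·K))
V = nRT/P = 6.3×0.08206×472/3.2
= 76.254 L

76.254 L


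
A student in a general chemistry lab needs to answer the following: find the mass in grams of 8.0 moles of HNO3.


M(HNO3) = 63.02 g/mol
mass = n × M = 8.0 × 63.02 = 504.16 g

504.16 g


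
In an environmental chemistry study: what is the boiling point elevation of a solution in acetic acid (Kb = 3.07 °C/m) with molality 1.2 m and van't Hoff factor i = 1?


ΔTb = Kb × m × i
= 3.07 × 1.2 × 1
= 3.684 °C

3.684 °C


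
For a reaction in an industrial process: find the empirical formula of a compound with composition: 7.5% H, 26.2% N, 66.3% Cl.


Assume 100 g sample. Moles of each element:
  H: 7.5/1.008 = 7.44 mol
  N: 26.2/14.01 = 1.87 mol
  Cl: 66.3/35.45 = 1.87 mol
Divide by smallest (1.87):
  H: 7.44/1.87 = 3.98
  N: 1.87/1.87 = 1.0
  Cl: 1.87/1.87 = 1.0
Empirical formula: NH4Cl

NH4Cl


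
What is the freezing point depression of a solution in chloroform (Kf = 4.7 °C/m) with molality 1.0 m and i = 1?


ΔTf = Kf × m × i
= 4.7 × 1.0 × 1
= 4.7 °C

4.7 °C


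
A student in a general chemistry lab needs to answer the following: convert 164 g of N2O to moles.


M(N2O) = 44.02 g/mol
n = mass/M = 164/44.02 = 3.7256 mol

3.7256 mol


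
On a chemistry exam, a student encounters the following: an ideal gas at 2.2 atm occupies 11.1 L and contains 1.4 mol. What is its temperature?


PV = nRT  (R = 0.08206 L·atm/(mol·K))
T = PV/(nR) = 2.2×11.1/(1.4×0.08206)
= 24.42/0.114884
= 212.56 K

212.56 K


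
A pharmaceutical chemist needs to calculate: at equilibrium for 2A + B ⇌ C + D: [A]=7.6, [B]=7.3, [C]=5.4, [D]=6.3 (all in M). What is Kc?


Kc = [C][D]/([A]^2[B])
= (5.4^1 × 6.3^1)/(7.6^2 × 7.3^1)
= 34.02/421.648
= 0.08068

0.08068


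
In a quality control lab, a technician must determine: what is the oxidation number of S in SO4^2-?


x + 4(-2) = -2, so x = +6
Oxidation number: +6

+6


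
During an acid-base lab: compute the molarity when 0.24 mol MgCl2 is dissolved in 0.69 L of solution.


M = n/V = 0.24/0.69 = 0.348 mol/L

0.348 M


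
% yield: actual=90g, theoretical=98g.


% yield = actual/theoretical × 100
= 90/98 × 100
= 91.84%

91.84%


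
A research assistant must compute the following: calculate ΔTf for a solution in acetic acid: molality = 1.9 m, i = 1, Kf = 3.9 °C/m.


ΔTf = Kf × m × i
= 3.9 × 1.9 × 1
= 7.41 °C

7.41 °C


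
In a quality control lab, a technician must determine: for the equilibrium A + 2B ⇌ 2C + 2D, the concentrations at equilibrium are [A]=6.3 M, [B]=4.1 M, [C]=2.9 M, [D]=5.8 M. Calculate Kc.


Kc = [C]^2[D]^2/([A][B]^2)
= (2.9^2 × 5.8^2)/(6.3^1 × 4.1^2)
= 282.9124/105.903
= 2.671

2.671


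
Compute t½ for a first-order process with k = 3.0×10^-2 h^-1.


t½ = ln2/k = 0.693147/(3.0×10^-2 h^-1)
= 23.10 h

23.10 h


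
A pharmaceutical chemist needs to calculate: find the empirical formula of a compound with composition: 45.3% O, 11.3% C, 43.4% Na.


Assume 100 g sample. Moles of each element:
  O: 45.3/16.0 = 2.831 mol
  C: 11.3/12.01 = 0.941 mol
  Na: 43.4/22.99 = 1.888 mol
Divide by smallest (0.941):
  O: 2.831/0.941 = 3.01
  C: 0.941/0.941 = 1.0
  Na: 1.888/0.941 = 2.01
Empirical formula: Na2CO3

Na2CO3


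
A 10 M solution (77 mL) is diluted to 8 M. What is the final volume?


C1V1 = C2V2
10 × 77 = 8 × V2
V2 = 770/8 = 96.25 mL

96.25 mL


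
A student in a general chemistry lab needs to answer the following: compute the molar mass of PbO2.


M(PbO2) = 1×207.2 + 2×16.0
= 207.2 + 32.0
= 239.2 g/mol

239.2 g/mol


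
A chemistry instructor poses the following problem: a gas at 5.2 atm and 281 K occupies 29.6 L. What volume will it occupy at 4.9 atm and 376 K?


P1V1/T1 = P2V2/T2
V2 = P1V1T2/(T1P2)
= 5.2×29.6×376/(281×4.9)
= 42.032 L

42.032 L


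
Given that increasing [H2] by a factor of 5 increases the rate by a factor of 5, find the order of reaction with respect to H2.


rate ∝ [H2]^n
5^n = 5 → n = 1
Order in H2: 1

1


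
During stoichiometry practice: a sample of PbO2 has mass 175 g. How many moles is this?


M(PbO2) = 239.2 g/mol
n = mass/M = 175/239.2 = 0.7316 mol

0.7316 mol


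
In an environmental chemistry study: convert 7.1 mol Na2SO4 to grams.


M(Na2SO4) = 142.05 g/mol
mass = n × M = 7.1 × 142.05 = 1008.56 g

1008.56 g


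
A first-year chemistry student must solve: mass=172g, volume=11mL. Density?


ρ = mass/volume
= 172/11
= 15.636 g/mL

15.636 g/mL


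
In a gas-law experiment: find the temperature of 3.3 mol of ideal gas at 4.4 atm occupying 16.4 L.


PV = nRT  (R = 0.08206 L·atm/(mol·K))
T = PV/(nR) = 4.4×16.4/(3.3×0.08206)
= 72.16/0.270798
= 266.47 K

266.47 K


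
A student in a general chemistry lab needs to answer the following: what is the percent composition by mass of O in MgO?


M(MgO) = 1×24.31 + 1×16.0 = 40.31 g/mol
Mass of O = 1 × 16.0 = 16.00 g/mol
% O = 16.00/40.31 × 100 = 39.69%

39.69%


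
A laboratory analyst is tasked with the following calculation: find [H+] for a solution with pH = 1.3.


[H+] = 10^(-pH) = 10^(-1.3)
= 5.01×10^-2 M

5.01×10^-2 M


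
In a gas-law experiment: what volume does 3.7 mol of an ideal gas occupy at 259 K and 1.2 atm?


PV = nRT  (R = 0.08206 L·atm/(mol·K))
V = nRT/P = 3.7×0.08206×259/1.2
= 65.532 L

65.532 L


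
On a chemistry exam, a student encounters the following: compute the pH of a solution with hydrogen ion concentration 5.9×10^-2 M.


pH = -log10([H+]) = -log10(5.9×10^-2)
= 2 - log10(5.9)
= 2 - 0.77
= 1.23

1.23


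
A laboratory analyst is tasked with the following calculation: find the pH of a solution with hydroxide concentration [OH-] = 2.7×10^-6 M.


pOH = -log10([OH-]) = -log10(2.7×10^-6)
= 6 - log10(2.7) = 5.57
pH = 14 - pOH = 14 - 5.57 = 8.43

8.43


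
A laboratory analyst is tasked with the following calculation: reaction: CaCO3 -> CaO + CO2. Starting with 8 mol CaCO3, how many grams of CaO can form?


Mole ratio CaO:CaCO3 = 1:1
n(CaO) = 8 × 1/1 = 8.000 mol
mass = 8.000 × 56.08 = 448.64 g

448.64 g


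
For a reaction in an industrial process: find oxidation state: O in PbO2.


O is usually -2
Oxidation number: -2

-2


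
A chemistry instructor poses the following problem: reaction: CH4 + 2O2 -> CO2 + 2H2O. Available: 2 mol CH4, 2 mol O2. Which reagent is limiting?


Mole ratio available / coefficient:
  CH4: 2/1 = 2.000
  O2: 2/2 = 1.000
Smaller ratio is limiting.

O2


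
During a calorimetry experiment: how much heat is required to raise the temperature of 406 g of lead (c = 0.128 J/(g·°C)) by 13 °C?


q = mcΔT = 406 × 0.128 × 13
= 675.58 J

675.58 J


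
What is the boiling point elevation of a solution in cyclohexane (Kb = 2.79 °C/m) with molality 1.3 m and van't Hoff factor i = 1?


ΔTb = Kb × m × i
= 2.79 × 1.3 × 1
= 3.627 °C

3.627 °C


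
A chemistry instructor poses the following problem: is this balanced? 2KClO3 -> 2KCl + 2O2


Equation: 2KClO3 -> 2KCl + 2O2
Check atoms: Cl: 2=2, K: 2=2, O: 6≠4
Not balanced

No, not balanced


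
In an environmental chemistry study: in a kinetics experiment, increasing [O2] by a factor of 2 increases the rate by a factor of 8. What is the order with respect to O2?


rate ∝ [O2]^n
2^n = 8 → n = 3
Order in O2: 3

3


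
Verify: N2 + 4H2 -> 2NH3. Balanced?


Equation: N2 + 4H2 -> 2NH3
Check atoms: H: 8≠6, N: 2=2
Not balanced

No, not balanced


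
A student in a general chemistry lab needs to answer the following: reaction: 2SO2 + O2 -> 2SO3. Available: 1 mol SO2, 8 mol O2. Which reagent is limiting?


Mole ratio available / coefficient:
  SO2: 1/2 = 0.500
  O2: 8/1 = 8.000
Smaller ratio is limiting.

SO2


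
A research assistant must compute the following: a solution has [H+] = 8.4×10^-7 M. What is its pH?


pH = -log10([H+]) = -log10(8.4×10^-7)
= 7 - log10(8.4)
= 7 - 0.92
= 6.08

6.08


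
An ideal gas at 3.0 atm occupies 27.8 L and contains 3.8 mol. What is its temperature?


PV = nRT  (R = 0.08206 L·atm/(mol·K))
T = PV/(nR) = 3.0×27.8/(3.8×0.08206)
= 83.40/0.311828
= 267.46 K

267.46 K


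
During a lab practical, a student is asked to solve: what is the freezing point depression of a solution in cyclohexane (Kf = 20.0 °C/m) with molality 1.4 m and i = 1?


ΔTf = Kf × m × i
= 20.0 × 1.4 × 1
= 28.0 °C

28.0 °C


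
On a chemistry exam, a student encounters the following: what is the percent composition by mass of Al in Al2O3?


M(Al2O3) = 2×26.98 + 3×16.0 = 101.96 g/mol
Mass of Al = 2 × 26.98 = 53.96 g/mol
% Al = 53.96/101.96 × 100 = 52.92%

52.92%


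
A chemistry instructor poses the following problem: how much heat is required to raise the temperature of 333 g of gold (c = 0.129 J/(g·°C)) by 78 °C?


q = mcΔT = 333 × 0.129 × 78
= 3350.65 J

3350.65 J


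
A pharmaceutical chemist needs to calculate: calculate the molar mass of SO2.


M(SO2) = 1×32.07 + 2×16.0
= 32.07 + 32.0
= 64.07 g/mol

64.07 g/mol


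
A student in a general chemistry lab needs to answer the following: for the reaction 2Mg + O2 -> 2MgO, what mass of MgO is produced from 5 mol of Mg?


Mole ratio MgO:Mg = 2:2
n(MgO) = 5 × 2/2 = 5.000 mol
mass = 5.000 × 40.31 = 201.55 g

201.55 g


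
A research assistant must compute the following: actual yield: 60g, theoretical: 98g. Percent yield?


% yield = actual/theoretical × 100
= 60/98 × 100
= 61.22%

61.22%


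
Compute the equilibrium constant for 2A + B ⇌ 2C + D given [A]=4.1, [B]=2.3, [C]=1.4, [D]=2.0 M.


Kc = [C]^2[D]/([A]^2[B])
= (1.4^2 × 2.0^1)/(4.1^2 × 2.3^1)
= 3.92/38.663
= 0.1014

0.1014


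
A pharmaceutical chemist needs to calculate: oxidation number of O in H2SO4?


O is usually -2
Oxidation number: -2

-2


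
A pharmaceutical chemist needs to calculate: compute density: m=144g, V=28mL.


ρ = mass/volume
= 144/28
= 5.143 g/mL

5.143 g/mL


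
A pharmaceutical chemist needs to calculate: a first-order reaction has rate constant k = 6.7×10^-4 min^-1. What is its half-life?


t½ = ln2/k = 0.693147/(6.7×10^-4 min^-1)
= 1035 min

1035 min


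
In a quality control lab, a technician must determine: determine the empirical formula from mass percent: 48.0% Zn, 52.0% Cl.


Assume 100 g sample. Moles of each element:
  Zn: 48.0/65.38 = 0.734 mol
  Cl: 52.0/35.45 = 1.467 mol
Divide by smallest (0.734):
  Zn: 0.734/0.734 = 1.0
  Cl: 1.467/0.734 = 2.0
Empirical formula: ZnCl2

ZnCl2


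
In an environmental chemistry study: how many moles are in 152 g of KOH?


M(KOH) = 56.11 g/mol
n = mass/M = 152/56.11 = 2.709 mol

2.709 mol


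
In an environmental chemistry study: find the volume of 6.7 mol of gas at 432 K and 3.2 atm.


PV = nRT  (R = 0.08206 L·atm/(mol·K))
V = nRT/P = 6.7×0.08206×432/3.2
= 74.223 L

74.223 L


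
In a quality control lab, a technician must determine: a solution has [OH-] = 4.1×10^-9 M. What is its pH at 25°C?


pOH = -log10([OH-]) = -log10(4.1×10^-9)
= 9 - log10(4.1) = 8.39
pH = 14 - pOH = 14 - 8.39 = 5.61

5.61


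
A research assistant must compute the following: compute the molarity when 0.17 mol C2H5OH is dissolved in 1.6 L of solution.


M = n/V = 0.17/1.6 = 0.106 mol/L

0.106 M


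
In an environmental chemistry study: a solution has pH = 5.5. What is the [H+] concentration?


[H+] = 10^(-pH) = 10^(-5.5)
= 3.16×10^-6 M

3.16×10^-6 M


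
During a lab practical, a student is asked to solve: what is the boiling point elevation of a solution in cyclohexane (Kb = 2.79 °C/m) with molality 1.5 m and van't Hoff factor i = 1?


ΔTb = Kb × m × i
= 2.79 × 1.5 × 1
= 4.185 °C

4.185 °C


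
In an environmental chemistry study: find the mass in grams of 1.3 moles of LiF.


M(LiF) = 25.94 g/mol
mass = n × M = 1.3 × 25.94 = 33.72 g

33.72 g


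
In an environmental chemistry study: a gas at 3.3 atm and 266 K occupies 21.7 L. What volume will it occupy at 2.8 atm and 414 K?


P1V1/T1 = P2V2/T2
V2 = P1V1T2/(T1P2)
= 3.3×21.7×414/(266×2.8)
= 39.805 L

39.805 L


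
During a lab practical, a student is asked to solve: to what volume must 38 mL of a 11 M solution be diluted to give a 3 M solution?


C1V1 = C2V2
11 × 38 = 3 × V2
V2 = 418/3 = 139.33 mL

139.33 mL


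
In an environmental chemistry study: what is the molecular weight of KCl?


M(KCl) = 1×39.1 + 1×35.45
= 39.1 + 35.45
= 74.55 g/mol

74.55 g/mol


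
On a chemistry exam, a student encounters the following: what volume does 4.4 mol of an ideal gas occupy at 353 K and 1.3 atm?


PV = nRT  (R = 0.08206 L·atm/(mol·K))
V = nRT/P = 4.4×0.08206×353/1.3
= 98.043 L

98.043 L


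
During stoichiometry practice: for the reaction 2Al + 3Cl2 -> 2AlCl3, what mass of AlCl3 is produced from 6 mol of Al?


Mole ratio AlCl3:Al = 2:2
n(AlCl3) = 6 × 2/2 = 6.000 mol
mass = 6.000 × 133.33 = 799.98 g

799.98 g


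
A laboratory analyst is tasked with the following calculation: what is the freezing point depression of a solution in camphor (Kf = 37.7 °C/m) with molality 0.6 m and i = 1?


ΔTf = Kf × m × i
= 37.7 × 0.6 × 1
= 22.62 °C

22.62 °C


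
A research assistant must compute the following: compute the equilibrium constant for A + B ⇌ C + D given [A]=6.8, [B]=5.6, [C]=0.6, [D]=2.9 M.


Kc = [C][D]/([A][B])
= (0.6^1 × 2.9^1)/(6.8^1 × 5.6^1)
= 1.74/38.08
= 0.04569

0.04569


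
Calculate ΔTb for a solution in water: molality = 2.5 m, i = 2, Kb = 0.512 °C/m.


ΔTb = Kb × m × i
= 0.512 × 2.5 × 2
= 2.56 °C

2.56 °C


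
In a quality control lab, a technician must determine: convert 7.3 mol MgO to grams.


M(MgO) = 40.31 g/mol
mass = n × M = 7.3 × 40.31 = 294.26 g

294.26 g


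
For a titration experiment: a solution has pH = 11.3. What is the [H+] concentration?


[H+] = 10^(-pH) = 10^(-11.3)
= 5.01×10^-12 M

5.01×10^-12 M


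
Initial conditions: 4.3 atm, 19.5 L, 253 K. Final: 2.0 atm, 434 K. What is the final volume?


P1V1/T1 = P2V2/T2
V2 = P1V1T2/(T1P2)
= 4.3×19.5×434/(253×2.0)
= 71.919 L

71.919 L


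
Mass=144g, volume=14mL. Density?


ρ = mass/volume
= 144/14
= 10.286 g/mL

10.286 g/mL


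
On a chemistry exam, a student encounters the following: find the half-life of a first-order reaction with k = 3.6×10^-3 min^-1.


t½ = ln2/k = 0.693147/(3.6×10^-3 min^-1)
= 192.5 min

192.5 min


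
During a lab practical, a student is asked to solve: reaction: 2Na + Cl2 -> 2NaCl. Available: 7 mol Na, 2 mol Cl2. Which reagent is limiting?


Mole ratio available / coefficient:
  Na: 7/2 = 3.500
  Cl2: 2/1 = 2.000
Smaller ratio is limiting.

Cl2


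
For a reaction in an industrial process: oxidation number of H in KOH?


H is +1 with nonmetals
Oxidation number: +1

+1


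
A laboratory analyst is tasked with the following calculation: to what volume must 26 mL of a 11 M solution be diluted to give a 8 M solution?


C1V1 = C2V2
11 × 26 = 8 × V2
V2 = 286/8 = 35.75 mL

35.75 mL


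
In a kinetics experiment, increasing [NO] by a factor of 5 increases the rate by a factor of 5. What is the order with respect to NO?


rate ∝ [NO]^n
5^n = 5 → n = 1
Order in NO: 1

1


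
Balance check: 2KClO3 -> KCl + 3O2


Equation: 2KClO3 -> KCl + 3O2
Check atoms: Cl: 2≠1, K: 2≠1, O: 6=6
Not balanced

No, not balanced


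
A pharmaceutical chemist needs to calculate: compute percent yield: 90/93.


% yield = actual/theoretical × 100
= 90/93 × 100
= 96.77%

96.77%


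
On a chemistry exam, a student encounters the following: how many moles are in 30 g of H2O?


M(H2O) = 18.02 g/mol
n = mass/M = 30/18.02 = 1.6648 mol

1.6648 mol


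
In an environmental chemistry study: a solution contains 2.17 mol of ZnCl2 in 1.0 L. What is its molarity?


M = n/V = 2.17/1.0 = 2.170 mol/L

2.170 M


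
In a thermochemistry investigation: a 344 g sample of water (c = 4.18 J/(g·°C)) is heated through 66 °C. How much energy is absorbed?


q = mcΔT = 344 × 4.18 × 66
= 94902.72 J

94902.72 J


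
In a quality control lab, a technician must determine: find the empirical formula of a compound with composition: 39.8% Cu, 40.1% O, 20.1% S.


Assume 100 g sample. Moles of each element:
  Cu: 39.8/63.55 = 0.626 mol
  O: 40.1/16.0 = 2.506 mol
  S: 20.1/32.07 = 0.627 mol
Divide by smallest (0.626):
  Cu: 0.626/0.626 = 1.0
  O: 2.506/0.626 = 4.0
  S: 0.627/0.626 = 1.0
Empirical formula: CuSO4

CuSO4


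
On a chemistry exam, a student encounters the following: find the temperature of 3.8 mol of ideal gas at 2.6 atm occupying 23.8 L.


PV = nRT  (R = 0.08206 L·atm/(mol·K))
T = PV/(nR) = 2.6×23.8/(3.8×0.08206)
= 61.88/0.311828
= 198.44 K

198.44 K


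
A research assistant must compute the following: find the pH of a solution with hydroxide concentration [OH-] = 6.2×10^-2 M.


pOH = -log10([OH-]) = -log10(6.2×10^-2)
= 2 - log10(6.2) = 1.21
pH = 14 - pOH = 14 - 1.21 = 12.79

12.79


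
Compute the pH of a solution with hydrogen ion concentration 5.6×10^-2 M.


pH = -log10([H+]) = -log10(5.6×10^-2)
= 2 - log10(5.6)
= 2 - 0.75
= 1.25

1.25


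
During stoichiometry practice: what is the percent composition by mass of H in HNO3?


M(HNO3) = 1×1.008 + 1×14.01 + 3×16.0 = 63.018 g/mol
Mass of H = 1 × 1.008 = 1.008 g/mol
% H = 1.008/63.018 × 100 = 1.60%

1.60%


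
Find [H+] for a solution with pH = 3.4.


[H+] = 10^(-pH) = 10^(-3.4)
= 3.98×10^-4 M

3.98×10^-4 M


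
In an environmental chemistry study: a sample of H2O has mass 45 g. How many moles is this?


M(H2O) = 18.02 g/mol
n = mass/M = 45/18.02 = 2.4972 mol

2.4972 mol


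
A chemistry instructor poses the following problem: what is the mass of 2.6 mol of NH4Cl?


M(NH4Cl) = 53.49 g/mol
mass = n × M = 2.6 × 53.49 = 139.07 g

139.07 g


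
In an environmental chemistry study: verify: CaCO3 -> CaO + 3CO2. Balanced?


Equation: CaCO3 -> CaO + 3CO2
Check atoms: C: 1≠3, Ca: 1=1, O: 3≠7
Not balanced

No, not balanced


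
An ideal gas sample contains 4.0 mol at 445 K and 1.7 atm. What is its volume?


PV = nRT  (R = 0.08206 L·atm/(mol·K))
V = nRT/P = 4.0×0.08206×445/1.7
= 85.922 L

85.922 L


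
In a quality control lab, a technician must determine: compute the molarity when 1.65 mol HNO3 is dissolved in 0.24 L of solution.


M = n/V = 1.65/0.24 = 6.875 mol/L

6.875 M


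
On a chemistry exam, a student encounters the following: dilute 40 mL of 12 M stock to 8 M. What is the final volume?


C1V1 = C2V2
12 × 40 = 8 × V2
V2 = 480/8 = 60.0 mL

60.0 mL


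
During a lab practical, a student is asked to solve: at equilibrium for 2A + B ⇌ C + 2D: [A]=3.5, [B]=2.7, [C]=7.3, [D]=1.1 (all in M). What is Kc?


Kc = [C][D]^2/([A]^2[B])
= (7.3^1 × 1.1^2)/(3.5^2 × 2.7^1)
= 8.833/33.075
= 0.2671

0.2671


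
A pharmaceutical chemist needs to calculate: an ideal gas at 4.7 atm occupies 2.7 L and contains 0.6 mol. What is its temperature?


PV = nRT  (R = 0.08206 L·atm/(mol·K))
T = PV/(nR) = 4.7×2.7/(0.6×0.08206)
= 12.69/0.049236
= 257.74 K

257.74 K


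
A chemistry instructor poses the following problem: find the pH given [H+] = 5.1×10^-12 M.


pH = -log10([H+]) = -log10(5.1×10^-12)
= 12 - log10(5.1)
= 12 - 0.71
= 11.29

11.29


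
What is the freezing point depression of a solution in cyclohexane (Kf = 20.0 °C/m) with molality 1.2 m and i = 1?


ΔTf = Kf × m × i
= 20.0 × 1.2 × 1
= 24.0 °C

24.0 °C


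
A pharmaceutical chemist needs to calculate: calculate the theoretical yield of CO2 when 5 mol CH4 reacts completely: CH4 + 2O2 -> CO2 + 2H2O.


Mole ratio CO2:CH4 = 1:1
n(CO2) = 5 × 1/1 = 5.000 mol
mass = 5.000 × 44.01 = 220.05 g

220.05 g


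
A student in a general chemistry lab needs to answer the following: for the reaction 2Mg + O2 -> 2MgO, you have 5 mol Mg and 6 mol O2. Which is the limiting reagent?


Mole ratio available / coefficient:
  Mg: 5/2 = 2.500
  O2: 6/1 = 6.000
Smaller ratio is limiting.

Mg


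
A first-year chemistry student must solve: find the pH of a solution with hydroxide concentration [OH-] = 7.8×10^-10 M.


pOH = -log10([OH-]) = -log10(7.8×10^-10)
= 10 - log10(7.8) = 9.11
pH = 14 - pOH = 14 - 9.11 = 4.89

4.89


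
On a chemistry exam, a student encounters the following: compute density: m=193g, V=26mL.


ρ = mass/volume
= 193/26
= 7.423 g/mL

7.423 g/mL


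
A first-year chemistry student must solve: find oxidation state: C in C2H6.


2x + 6(+1) = 0, so x = -3
Oxidation number: -3

-3


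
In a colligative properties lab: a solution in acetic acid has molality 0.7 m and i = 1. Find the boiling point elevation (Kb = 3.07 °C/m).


ΔTb = Kb × m × i
= 3.07 × 0.7 × 1
= 2.149 °C

2.149 °C


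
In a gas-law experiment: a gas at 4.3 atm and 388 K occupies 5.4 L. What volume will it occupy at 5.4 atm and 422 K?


P1V1/T1 = P2V2/T2
V2 = P1V1T2/(T1P2)
= 4.3×5.4×422/(388×5.4)
= 4.677 L

4.677 L


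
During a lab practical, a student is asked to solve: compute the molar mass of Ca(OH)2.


M(Ca(OH)2) = 1×40.08 + 2×16.0 + 2×1.008
= 40.08 + 32.0 + 2.02
= 74.1 g/mol

74.1 g/mol


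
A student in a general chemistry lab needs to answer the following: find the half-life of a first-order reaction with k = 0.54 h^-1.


t½ = ln2/k = 0.693147/(0.54 h^-1)
= 1.284 h

1.284 h


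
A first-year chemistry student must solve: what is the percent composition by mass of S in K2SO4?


M(K2SO4) = 2×39.1 + 1×32.07 + 4×16.0 = 174.27 g/mol
Mass of S = 1 × 32.07 = 32.07 g/mol
% S = 32.07/174.27 × 100 = 18.40%

18.40%


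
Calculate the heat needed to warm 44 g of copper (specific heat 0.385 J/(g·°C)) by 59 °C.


q = mcΔT = 44 × 0.385 × 59
= 999.46 J

999.46 J


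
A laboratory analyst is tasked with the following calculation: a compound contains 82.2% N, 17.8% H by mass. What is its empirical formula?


Assume 100 g sample. Moles of each element:
  N: 82.2/14.01 = 5.867 mol
  H: 17.8/1.008 = 17.659 mol
Divide by smallest (5.867):
  N: 5.867/5.867 = 1.0
  H: 17.659/5.867 = 3.01
Empirical formula: NH3

NH3


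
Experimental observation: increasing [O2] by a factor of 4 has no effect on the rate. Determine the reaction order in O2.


rate ∝ [O2]^n
rate ∝ [O2]^0
Order in O2: 0

0


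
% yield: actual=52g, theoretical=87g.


% yield = actual/theoretical × 100
= 52/87 × 100
= 59.77%

59.77%


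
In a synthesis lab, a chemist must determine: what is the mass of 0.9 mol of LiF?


M(LiF) = 25.94 g/mol
mass = n × M = 0.9 × 25.94 = 23.35 g

23.35 g


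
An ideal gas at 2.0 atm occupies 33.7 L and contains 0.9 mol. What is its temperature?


PV = nRT  (R = 0.08206 L·atm/(mol·K))
T = PV/(nR) = 2.0×33.7/(0.9×0.08206)
= 67.40/0.073854
= 912.61 K

912.61 K


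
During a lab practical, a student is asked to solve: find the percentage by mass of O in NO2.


M(NO2) = 1×14.01 + 2×16.0 = 46.01 g/mol
Mass of O = 2 × 16.0 = 32.00 g/mol
% O = 32.00/46.01 × 100 = 69.55%

69.55%
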